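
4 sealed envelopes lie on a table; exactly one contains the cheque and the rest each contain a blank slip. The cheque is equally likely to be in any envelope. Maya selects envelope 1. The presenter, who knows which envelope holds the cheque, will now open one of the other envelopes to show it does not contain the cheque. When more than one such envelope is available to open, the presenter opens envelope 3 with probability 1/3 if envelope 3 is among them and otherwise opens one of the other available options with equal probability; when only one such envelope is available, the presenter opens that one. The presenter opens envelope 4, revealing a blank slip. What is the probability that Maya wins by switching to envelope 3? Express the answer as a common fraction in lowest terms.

Apply Bayes' rule, conditioning on where the cheque actually is.
If it is in envelope 1 (prior 1/4): envelope 3 is available but not opened; envelope 4 gets probability (1 − 1/3)/2 = 1/3; weight (1/4)·(1/3) = 1/12.
If it is in envelope 2 (prior 1/4): envelope 3 is available but not opened, probability 2/3; weight (1/4)·(2/3) = 1/6.
If it is in envelope 3 (prior 1/4): envelope 3 holds the prize so is unavailable; the presenter chooses uniformly among the 2 others, probability 1/2; weight (1/4)·(1/2) = 1/8.
If it is in envelope 4 (prior 1/4): the presenter opened envelope 4, so this case is ruled out; weight (1/4)·0 = 0.
The weights sum to 3/8.
So P(the cheque in envelope 3 | the presenter opened envelope 4) = (1/8) / (3/8) = 1/3.

1/3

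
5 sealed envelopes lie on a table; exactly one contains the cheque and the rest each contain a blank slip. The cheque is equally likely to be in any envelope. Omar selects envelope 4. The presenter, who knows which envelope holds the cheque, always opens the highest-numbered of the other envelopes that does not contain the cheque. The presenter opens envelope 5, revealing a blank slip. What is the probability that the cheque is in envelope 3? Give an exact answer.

1/4

Condition on the true location of the cheque.
If it is in any of envelopes 1, 2, 3, and 4 (prior 1/5 each): envelope 5 is the highest-numbered option available, probability 1; weight (1/5)·1 = 1/5 each.
If it is in envelope 5 (prior 1/5): the presenter opened envelope 5, so this case is ruled out; weight (1/5)·0 = 0.
The weights sum to 4/5.
So P(the cheque in envelope 3 | the presenter opened envelope 5) = (1/5) / (4/5) = 1/4.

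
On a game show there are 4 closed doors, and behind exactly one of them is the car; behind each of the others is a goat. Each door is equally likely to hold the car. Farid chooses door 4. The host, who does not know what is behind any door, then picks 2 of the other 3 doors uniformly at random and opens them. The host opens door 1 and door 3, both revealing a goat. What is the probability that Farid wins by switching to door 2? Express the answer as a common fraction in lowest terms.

1/2

Consider each possible location of the car in turn.
If it is behind either of doors 1 and 3 (prior 1/4 each): that door was opened and seen not to hold the prize — ruled out; weight (1/4)·0 = 0 each.
If it is behind either of doors 2 and 4 (prior 1/4 each): the host picks exactly this set with probability 1/3 regardless, and none is the prize; weight (1/4)·(1/3) = 1/12 each.
The weights sum to 1/6.
So P(the car behind door 2 | the host opened door 1 and door 3) = (1/12) / (1/6) = 1/2.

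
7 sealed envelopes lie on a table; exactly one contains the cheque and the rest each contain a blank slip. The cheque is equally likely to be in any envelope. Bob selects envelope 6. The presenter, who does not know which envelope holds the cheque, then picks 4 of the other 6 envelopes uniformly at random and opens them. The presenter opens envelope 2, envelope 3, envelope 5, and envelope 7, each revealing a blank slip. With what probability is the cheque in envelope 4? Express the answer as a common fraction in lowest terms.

1/3

Because the presenter chose which envelopes to open without knowing where the cheque is, the choice is independent of the prize location. Learning that none of the 4 opened envelopes holds the cheque simply rules out those 4 locations and leaves the remaining 3 envelopes still equally likely by symmetry.
So P(the cheque in envelope 4) = 1/3.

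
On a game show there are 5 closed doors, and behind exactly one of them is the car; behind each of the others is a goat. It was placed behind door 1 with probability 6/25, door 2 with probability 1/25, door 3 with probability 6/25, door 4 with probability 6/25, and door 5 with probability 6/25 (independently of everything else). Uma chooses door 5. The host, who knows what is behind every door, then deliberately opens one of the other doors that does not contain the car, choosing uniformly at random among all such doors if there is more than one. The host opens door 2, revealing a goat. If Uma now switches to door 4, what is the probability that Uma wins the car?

4/15

Condition on the true location of the car.
If it is behind any of doors 1, 3, and 4 (prior 6/25 each): the host has 3 equally likely choices, so probability 1/3; weight (6/25)·(1/3) = 2/25 each.
If it is behind door 2 (prior 1/25): the host opened door 2, so this case is ruled out; weight (1/25)·0 = 0.
If it is behind door 5 (prior 6/25): the host has 4 equally likely choices, so probability 1/4; weight (6/25)·(1/4) = 3/50.
The weights sum to 3/10.
So P(the car behind door 4 | the host opened door 2) = (2/25) / (3/10) = 4/15.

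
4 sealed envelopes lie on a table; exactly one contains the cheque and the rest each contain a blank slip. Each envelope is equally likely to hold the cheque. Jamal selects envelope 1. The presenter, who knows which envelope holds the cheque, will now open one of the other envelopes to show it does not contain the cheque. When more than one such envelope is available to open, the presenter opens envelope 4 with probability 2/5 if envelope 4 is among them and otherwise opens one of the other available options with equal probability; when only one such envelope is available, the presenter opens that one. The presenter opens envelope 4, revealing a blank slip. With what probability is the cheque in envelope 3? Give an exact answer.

1/3

Condition on the true location of the cheque.
If it is in any of envelopes 1, 2, and 3 (prior 1/4 each): envelope 4 is available, opened with probability 2/5; weight (1/4)·(2/5) = 1/10 each.
If it is in envelope 4 (prior 1/4): the presenter opened envelope 4, so this case is ruled out; weight (1/4)·0 = 0.
The weights sum to 3/10.
So P(the cheque in envelope 3 | the presenter opened envelope 4) = (1/10) / (3/10) = 1/3.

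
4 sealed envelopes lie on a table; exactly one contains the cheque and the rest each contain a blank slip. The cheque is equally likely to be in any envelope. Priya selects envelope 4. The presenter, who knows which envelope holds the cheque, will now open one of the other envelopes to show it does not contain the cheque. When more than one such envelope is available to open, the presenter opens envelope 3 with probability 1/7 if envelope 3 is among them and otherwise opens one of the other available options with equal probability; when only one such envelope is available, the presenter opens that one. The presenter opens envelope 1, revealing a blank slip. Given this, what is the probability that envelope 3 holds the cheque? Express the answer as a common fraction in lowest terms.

7/25

Apply Bayes' rule, conditioning on where the cheque actually is.
If it is in envelope 1 (prior 1/4): the presenter opened envelope 1, so this case is ruled out; weight (1/4)·0 = 0.
If it is in envelope 2 (prior 1/4): envelope 3 is available but not opened, probability 6/7; weight (1/4)·(6/7) = 3/14.
If it is in envelope 3 (prior 1/4): envelope 3 holds the prize so is unavailable; the presenter chooses uniformly among the 2 others, probability 1/2; weight (1/4)·(1/2) = 1/8.
If it is in envelope 4 (prior 1/4): envelope 3 is available but not opened; envelope 1 gets probability (1 − 1/7)/2 = 3/7; weight (1/4)·(3/7) = 3/28.
The weights sum to 25/56.
So P(the cheque in envelope 3 | the presenter opened envelope 1) = (1/8) / (25/56) = 7/25.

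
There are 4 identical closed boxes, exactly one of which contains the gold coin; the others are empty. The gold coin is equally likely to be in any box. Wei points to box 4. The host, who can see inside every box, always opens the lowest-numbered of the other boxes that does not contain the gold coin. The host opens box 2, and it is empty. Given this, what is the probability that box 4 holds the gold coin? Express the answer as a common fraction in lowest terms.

Consider each possible location of the gold coin in turn.
If it is in box 1 (prior 1/4): box 2 is the lowest-numbered option available, probability 1; weight (1/4)·1 = 1/4.
If it is in box 2 (prior 1/4): the host opened box 2, so this case is ruled out; weight (1/4)·0 = 0.
If it is in either of boxes 3 and 4 (prior 1/4 each): the host would have opened box 1 instead, probability 0; weight (1/4)·0 = 0 each.
The weights sum to 1/4.
So P(the gold coin in box 4 | the host opened box 2) = 0 / (1/4) = 0.

0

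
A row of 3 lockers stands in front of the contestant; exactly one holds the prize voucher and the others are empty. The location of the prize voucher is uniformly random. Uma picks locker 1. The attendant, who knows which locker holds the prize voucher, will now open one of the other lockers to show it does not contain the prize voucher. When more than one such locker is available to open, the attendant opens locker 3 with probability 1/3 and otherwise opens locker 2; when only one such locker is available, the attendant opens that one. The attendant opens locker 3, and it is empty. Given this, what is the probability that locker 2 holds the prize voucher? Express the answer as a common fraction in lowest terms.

Consider each possible location of the prize voucher in turn.
If it is in locker 1 (prior 1/3): locker 3 is available, opened with probability 1/3; weight (1/3)·(1/3) = 1/9.
If it is in locker 2 (prior 1/3): only locker 3 is available, probability 1; weight (1/3)·1 = 1/3.
If it is in locker 3 (prior 1/3): the attendant opened locker 3, so this case is ruled out; weight (1/3)·0 = 0.
The weights sum to 4/9.
So P(the prize voucher in locker 2 | the attendant opened locker 3) = (1/3) / (4/9) = 3/4.

3/4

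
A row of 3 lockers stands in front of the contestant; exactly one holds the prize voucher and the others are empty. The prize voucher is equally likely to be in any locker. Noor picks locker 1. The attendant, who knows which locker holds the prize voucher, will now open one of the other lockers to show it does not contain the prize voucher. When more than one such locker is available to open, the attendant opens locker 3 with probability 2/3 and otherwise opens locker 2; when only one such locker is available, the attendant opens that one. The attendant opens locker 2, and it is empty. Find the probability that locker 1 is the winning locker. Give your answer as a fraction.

Condition on the true location of the prize voucher.
If it is in locker 1 (prior 1/3): locker 3 is available but not opened, probability 1/3; weight (1/3)·(1/3) = 1/9.
If it is in locker 2 (prior 1/3): the attendant opened locker 2, so this case is ruled out; weight (1/3)·0 = 0.
If it is in locker 3 (prior 1/3): only locker 2 is available, probability 1; weight (1/3)·1 = 1/3.
The weights sum to 4/9.
So P(the prize voucher in locker 1 | the attendant opened locker 2) = (1/9) / (4/9) = 1/4.

1/4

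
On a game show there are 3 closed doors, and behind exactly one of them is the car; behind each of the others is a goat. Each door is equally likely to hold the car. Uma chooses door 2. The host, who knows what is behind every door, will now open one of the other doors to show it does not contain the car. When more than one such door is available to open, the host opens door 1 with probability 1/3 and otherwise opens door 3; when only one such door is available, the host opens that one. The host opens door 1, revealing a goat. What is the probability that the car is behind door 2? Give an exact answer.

1/4

Consider each possible location of the car in turn.
If it is behind door 1 (prior 1/3): the host opened door 1, so this case is ruled out; weight (1/3)·0 = 0.
If it is behind door 2 (prior 1/3): door 1 is available, opened with probability 1/3; weight (1/3)·(1/3) = 1/9.
If it is behind door 3 (prior 1/3): only door 1 is available, probability 1; weight (1/3)·1 = 1/3.
The weights sum to 4/9.
So P(the car behind door 2 | the host opened door 1) = (1/9) / (4/9) = 1/4.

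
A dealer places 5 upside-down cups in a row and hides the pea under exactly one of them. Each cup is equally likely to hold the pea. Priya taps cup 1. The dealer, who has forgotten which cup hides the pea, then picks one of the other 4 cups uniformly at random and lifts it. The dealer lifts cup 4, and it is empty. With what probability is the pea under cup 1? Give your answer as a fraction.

Condition on the true location of the pea.
If it is under any of cups 1, 2, 3, and 5 (prior 1/5 each): the dealer picks cup 4 with probability 1/4 regardless, and it is not the prize; weight (1/5)·(1/4) = 1/20 each.
If it is under cup 4 (prior 1/5): the dealer opened cup 4, so this case is ruled out; weight (1/5)·0 = 0.
The weights sum to 1/5.
So P(the pea under cup 1 | the dealer opened cup 4) = (1/20) / (1/5) = 1/4.

1/4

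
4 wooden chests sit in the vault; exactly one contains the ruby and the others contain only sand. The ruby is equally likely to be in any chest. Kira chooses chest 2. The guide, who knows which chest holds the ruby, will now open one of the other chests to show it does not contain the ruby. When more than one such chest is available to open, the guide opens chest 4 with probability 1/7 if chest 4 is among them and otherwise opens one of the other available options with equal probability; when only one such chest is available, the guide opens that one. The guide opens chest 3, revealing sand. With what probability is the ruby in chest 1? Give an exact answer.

12/25

Consider each possible location of the ruby in turn.
If it is in chest 1 (prior 1/4): chest 4 is available but not opened, probability 6/7; weight (1/4)·(6/7) = 3/14.
If it is in chest 2 (prior 1/4): chest 4 is available but not opened; chest 3 gets probability (1 − 1/7)/2 = 3/7; weight (1/4)·(3/7) = 3/28.
If it is in chest 3 (prior 1/4): the guide opened chest 3, so this case is ruled out; weight (1/4)·0 = 0.
If it is in chest 4 (prior 1/4): chest 4 holds the prize so is unavailable; the guide chooses uniformly among the 2 others, probability 1/2; weight (1/4)·(1/2) = 1/8.
The weights sum to 25/56.
So P(the ruby in chest 1 | the guide opened chest 3) = (3/14) / (25/56) = 12/25.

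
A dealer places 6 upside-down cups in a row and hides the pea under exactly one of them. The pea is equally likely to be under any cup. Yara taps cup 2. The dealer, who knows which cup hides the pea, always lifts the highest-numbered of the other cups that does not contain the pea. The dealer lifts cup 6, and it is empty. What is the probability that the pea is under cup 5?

Apply Bayes' rule, conditioning on where the pea actually is.
If it is under any of cups 1, 2, 3, 4, and 5 (prior 1/6 each): cup 6 is the highest-numbered option available, probability 1; weight (1/6)·1 = 1/6 each.
If it is under cup 6 (prior 1/6): the dealer opened cup 6, so this case is ruled out; weight (1/6)·0 = 0.
The weights sum to 5/6.
So P(the pea under cup 5 | the dealer opened cup 6) = (1/6) / (5/6) = 1/5.

1/5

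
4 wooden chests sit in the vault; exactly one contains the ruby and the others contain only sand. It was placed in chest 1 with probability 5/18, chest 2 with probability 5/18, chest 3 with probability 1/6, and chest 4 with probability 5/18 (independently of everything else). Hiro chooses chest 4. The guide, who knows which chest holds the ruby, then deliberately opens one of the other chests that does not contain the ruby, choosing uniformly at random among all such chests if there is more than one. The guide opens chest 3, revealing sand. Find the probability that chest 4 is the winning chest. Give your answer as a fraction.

Consider each possible location of the ruby in turn.
If it is in either of chests 1 and 2 (prior 5/18 each): the guide has 2 equally likely choices, so probability 1/2; weight (5/18)·(1/2) = 5/36 each.
If it is in chest 3 (prior 1/6): the guide opened chest 3, so this case is ruled out; weight (1/6)·0 = 0.
If it is in chest 4 (prior 5/18): the guide has 3 equally likely choices, so probability 1/3; weight (5/18)·(1/3) = 5/54.
The weights sum to 10/27.
So P(the ruby in chest 4 | the guide opened chest 3) = (5/54) / (10/27) = 1/4.

1/4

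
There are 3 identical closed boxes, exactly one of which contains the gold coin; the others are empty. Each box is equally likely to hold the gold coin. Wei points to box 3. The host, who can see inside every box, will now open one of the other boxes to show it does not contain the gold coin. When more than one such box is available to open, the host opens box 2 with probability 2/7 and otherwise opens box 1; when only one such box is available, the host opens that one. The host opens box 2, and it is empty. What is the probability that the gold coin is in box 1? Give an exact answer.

Condition on the true location of the gold coin.
If it is in box 1 (prior 1/3): only box 2 is available, probability 1; weight (1/3)·1 = 1/3.
If it is in box 2 (prior 1/3): the host opened box 2, so this case is ruled out; weight (1/3)·0 = 0.
If it is in box 3 (prior 1/3): box 2 is available, opened with probability 2/7; weight (1/3)·(2/7) = 2/21.
The weights sum to 3/7.
So P(the gold coin in box 1 | the host opened box 2) = (1/3) / (3/7) = 7/9.

7/9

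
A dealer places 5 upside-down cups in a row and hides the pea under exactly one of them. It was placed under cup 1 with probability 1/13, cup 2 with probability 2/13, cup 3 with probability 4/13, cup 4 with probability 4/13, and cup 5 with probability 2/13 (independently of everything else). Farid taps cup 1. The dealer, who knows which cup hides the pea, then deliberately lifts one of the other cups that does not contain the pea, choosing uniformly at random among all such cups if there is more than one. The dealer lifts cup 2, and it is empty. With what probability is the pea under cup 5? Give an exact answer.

8/43

Apply Bayes' rule, conditioning on where the pea actually is.
If it is under cup 1 (prior 1/13): the dealer has 4 equally likely choices, so probability 1/4; weight (1/13)·(1/4) = 1/52.
If it is under cup 2 (prior 2/13): the dealer opened cup 2, so this case is ruled out; weight (2/13)·0 = 0.
If it is under either of cups 3 and 4 (prior 4/13 each): the dealer has 3 equally likely choices, so probability 1/3; weight (4/13)·(1/3) = 4/39 each.
If it is under cup 5 (prior 2/13): the dealer has 3 equally likely choices, so probability 1/3; weight (2/13)·(1/3) = 2/39.
The weights sum to 43/156.
So P(the pea under cup 5 | the dealer opened cup 2) = (2/39) / (43/156) = 8/43.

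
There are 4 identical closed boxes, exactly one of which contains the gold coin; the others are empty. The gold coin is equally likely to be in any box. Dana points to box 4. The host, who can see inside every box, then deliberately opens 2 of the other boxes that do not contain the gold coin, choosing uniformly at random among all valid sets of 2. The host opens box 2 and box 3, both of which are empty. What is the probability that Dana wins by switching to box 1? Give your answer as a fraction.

Consider each possible location of the gold coin in turn.
If it is in box 1 (prior 1/4): the host has no choice, probability 1; weight (1/4)·1 = 1/4.
If it is in either of boxes 2 and 3 (prior 1/4 each): that box was opened and seen not to hold the prize — ruled out; weight (1/4)·0 = 0 each.
If it is in box 4 (prior 1/4): the host has 3 equally likely choices, so probability 1/3; weight (1/4)·(1/3) = 1/12.
The weights sum to 1/3.
So P(the gold coin in box 1 | the host opened box 2 and box 3) = (1/4) / (1/3) = 3/4.

3/4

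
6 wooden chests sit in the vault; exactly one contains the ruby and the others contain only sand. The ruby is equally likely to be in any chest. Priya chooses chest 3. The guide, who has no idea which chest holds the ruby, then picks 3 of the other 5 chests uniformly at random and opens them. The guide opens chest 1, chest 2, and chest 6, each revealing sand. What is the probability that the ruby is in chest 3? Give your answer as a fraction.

1/3

Apply Bayes' rule, conditioning on where the ruby actually is.
If it is in any of chests 1, 2, and 6 (prior 1/6 each): that chest was opened and seen not to hold the prize — ruled out; weight (1/6)·0 = 0 each.
If it is in any of chests 3, 4, and 5 (prior 1/6 each): the guide picks exactly this set with probability 1/10 regardless, and none is the prize; weight (1/6)·(1/10) = 1/60 each.
The weights sum to 1/20.
So P(the ruby in chest 3 | the guide opened chest 1, chest 2, and chest 6) = (1/60) / (1/20) = 1/3.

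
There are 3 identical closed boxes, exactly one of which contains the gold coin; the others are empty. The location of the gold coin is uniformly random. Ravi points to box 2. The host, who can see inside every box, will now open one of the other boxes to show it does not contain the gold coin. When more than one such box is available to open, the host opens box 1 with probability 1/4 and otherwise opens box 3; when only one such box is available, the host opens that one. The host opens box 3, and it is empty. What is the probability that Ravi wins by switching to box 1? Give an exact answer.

4/7

Apply Bayes' rule, conditioning on where the gold coin actually is.
If it is in box 1 (prior 1/3): only box 3 is available, probability 1; weight (1/3)·1 = 1/3.
If it is in box 2 (prior 1/3): box 1 is available but not opened, probability 3/4; weight (1/3)·(3/4) = 1/4.
If it is in box 3 (prior 1/3): the host opened box 3, so this case is ruled out; weight (1/3)·0 = 0.
The weights sum to 7/12.
So P(the gold coin in box 1 | the host opened box 3) = (1/3) / (7/12) = 4/7.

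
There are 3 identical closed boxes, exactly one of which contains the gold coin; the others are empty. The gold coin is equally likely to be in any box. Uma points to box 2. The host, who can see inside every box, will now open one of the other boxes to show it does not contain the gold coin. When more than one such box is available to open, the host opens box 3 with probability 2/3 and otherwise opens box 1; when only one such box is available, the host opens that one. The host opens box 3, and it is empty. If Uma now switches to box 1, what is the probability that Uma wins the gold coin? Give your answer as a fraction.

3/5

Apply Bayes' rule, conditioning on where the gold coin actually is.
If it is in box 1 (prior 1/3): only box 3 is available, probability 1; weight (1/3)·1 = 1/3.
If it is in box 2 (prior 1/3): box 3 is available, opened with probability 2/3; weight (1/3)·(2/3) = 2/9.
If it is in box 3 (prior 1/3): the host opened box 3, so this case is ruled out; weight (1/3)·0 = 0.
The weights sum to 5/9.
So P(the gold coin in box 1 | the host opened box 3) = (1/3) / (5/9) = 3/5.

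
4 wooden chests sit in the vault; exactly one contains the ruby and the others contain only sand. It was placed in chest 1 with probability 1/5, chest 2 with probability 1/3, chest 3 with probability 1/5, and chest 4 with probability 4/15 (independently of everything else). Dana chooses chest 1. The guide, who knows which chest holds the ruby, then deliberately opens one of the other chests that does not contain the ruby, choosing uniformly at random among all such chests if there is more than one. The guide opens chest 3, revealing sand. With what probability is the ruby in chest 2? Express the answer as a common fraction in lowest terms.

5/11

Condition on the true location of the ruby.
If it is in chest 1 (prior 1/5): the guide has 3 equally likely choices, so probability 1/3; weight (1/5)·(1/3) = 1/15.
If it is in chest 2 (prior 1/3): the guide has 2 equally likely choices, so probability 1/2; weight (1/3)·(1/2) = 1/6.
If it is in chest 3 (prior 1/5): the guide opened chest 3, so this case is ruled out; weight (1/5)·0 = 0.
If it is in chest 4 (prior 4/15): the guide has 2 equally likely choices, so probability 1/2; weight (4/15)·(1/2) = 2/15.
The weights sum to 11/30.
So P(the ruby in chest 2 | the guide opened chest 3) = (1/6) / (11/30) = 5/11.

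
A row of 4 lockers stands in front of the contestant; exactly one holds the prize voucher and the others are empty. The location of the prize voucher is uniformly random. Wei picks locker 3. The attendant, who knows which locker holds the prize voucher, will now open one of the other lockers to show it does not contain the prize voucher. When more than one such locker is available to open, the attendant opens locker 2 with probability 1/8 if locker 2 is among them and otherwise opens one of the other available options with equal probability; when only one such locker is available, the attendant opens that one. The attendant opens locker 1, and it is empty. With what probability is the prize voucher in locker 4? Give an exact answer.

14/29

Apply Bayes' rule, conditioning on where the prize voucher actually is.
If it is in locker 1 (prior 1/4): the attendant opened locker 1, so this case is ruled out; weight (1/4)·0 = 0.
If it is in locker 2 (prior 1/4): locker 2 holds the prize so is unavailable; the attendant chooses uniformly among the 2 others, probability 1/2; weight (1/4)·(1/2) = 1/8.
If it is in locker 3 (prior 1/4): locker 2 is available but not opened; locker 1 gets probability (1 − 1/8)/2 = 7/16; weight (1/4)·(7/16) = 7/64.
If it is in locker 4 (prior 1/4): locker 2 is available but not opened, probability 7/8; weight (1/4)·(7/8) = 7/32.
The weights sum to 29/64.
So P(the prize voucher in locker 4 | the attendant opened locker 1) = (7/32) / (29/64) = 14/29.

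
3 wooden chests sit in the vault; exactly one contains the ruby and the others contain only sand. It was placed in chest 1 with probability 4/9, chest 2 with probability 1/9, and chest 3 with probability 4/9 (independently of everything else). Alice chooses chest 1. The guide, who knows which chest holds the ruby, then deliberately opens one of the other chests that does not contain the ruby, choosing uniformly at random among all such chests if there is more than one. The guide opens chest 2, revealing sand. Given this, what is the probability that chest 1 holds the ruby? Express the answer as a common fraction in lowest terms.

Consider each possible location of the ruby in turn.
If it is in chest 1 (prior 4/9): the guide has 2 equally likely choices, so probability 1/2; weight (4/9)·(1/2) = 2/9.
If it is in chest 2 (prior 1/9): the guide opened chest 2, so this case is ruled out; weight (1/9)·0 = 0.
If it is in chest 3 (prior 4/9): the guide has no choice, probability 1; weight (4/9)·1 = 4/9.
The weights sum to 2/3.
So P(the ruby in chest 1 | the guide opened chest 2) = (2/9) / (2/3) = 1/3.

1/3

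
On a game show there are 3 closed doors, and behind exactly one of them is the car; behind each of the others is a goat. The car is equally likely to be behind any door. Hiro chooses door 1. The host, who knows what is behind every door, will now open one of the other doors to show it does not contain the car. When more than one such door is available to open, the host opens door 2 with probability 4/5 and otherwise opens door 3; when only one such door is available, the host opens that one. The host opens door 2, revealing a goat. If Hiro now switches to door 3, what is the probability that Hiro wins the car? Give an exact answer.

5/9

Condition on the true location of the car.
If it is behind door 1 (prior 1/3): door 2 is available, opened with probability 4/5; weight (1/3)·(4/5) = 4/15.
If it is behind door 2 (prior 1/3): the host opened door 2, so this case is ruled out; weight (1/3)·0 = 0.
If it is behind door 3 (prior 1/3): only door 2 is available, probability 1; weight (1/3)·1 = 1/3.
The weights sum to 3/5.
So P(the car behind door 3 | the host opened door 2) = (1/3) / (3/5) = 5/9.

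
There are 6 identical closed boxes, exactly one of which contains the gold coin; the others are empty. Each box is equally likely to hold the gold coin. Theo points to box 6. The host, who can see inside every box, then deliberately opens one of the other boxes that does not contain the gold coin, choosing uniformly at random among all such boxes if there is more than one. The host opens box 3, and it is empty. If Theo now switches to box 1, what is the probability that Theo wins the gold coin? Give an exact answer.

Consider each possible location of the gold coin in turn.
If it is in any of boxes 1, 2, 4, and 5 (prior 1/6 each): the host has 4 equally likely choices, so probability 1/4; weight (1/6)·(1/4) = 1/24 each.
If it is in box 3 (prior 1/6): the host opened box 3, so this case is ruled out; weight (1/6)·0 = 0.
If it is in box 6 (prior 1/6): the host has 5 equally likely choices, so probability 1/5; weight (1/6)·(1/5) = 1/30.
The weights sum to 1/5.
So P(the gold coin in box 1 | the host opened box 3) = (1/24) / (1/5) = 5/24.

5/24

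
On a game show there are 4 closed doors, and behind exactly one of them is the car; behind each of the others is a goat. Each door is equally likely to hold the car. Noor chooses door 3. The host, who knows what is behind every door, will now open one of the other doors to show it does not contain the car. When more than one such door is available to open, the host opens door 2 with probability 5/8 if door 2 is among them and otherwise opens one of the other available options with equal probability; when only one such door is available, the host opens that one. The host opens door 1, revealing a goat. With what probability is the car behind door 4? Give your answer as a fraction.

Apply Bayes' rule, conditioning on where the car actually is.
If it is behind door 1 (prior 1/4): the host opened door 1, so this case is ruled out; weight (1/4)·0 = 0.
If it is behind door 2 (prior 1/4): door 2 holds the prize so is unavailable; the host chooses uniformly among the 2 others, probability 1/2; weight (1/4)·(1/2) = 1/8.
If it is behind door 3 (prior 1/4): door 2 is available but not opened; door 1 gets probability (1 − 5/8)/2 = 3/16; weight (1/4)·(3/16) = 3/64.
If it is behind door 4 (prior 1/4): door 2 is available but not opened, probability 3/8; weight (1/4)·(3/8) = 3/32.
The weights sum to 17/64.
So P(the car behind door 4 | the host opened door 1) = (3/32) / (17/64) = 6/17.

6/17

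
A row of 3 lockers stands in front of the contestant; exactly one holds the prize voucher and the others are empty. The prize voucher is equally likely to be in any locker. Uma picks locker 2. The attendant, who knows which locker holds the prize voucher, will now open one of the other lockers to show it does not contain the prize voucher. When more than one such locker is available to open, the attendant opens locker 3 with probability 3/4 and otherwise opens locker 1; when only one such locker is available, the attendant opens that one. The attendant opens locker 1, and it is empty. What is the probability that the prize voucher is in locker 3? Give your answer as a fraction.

4/5

Consider each possible location of the prize voucher in turn.
If it is in locker 1 (prior 1/3): the attendant opened locker 1, so this case is ruled out; weight (1/3)·0 = 0.
If it is in locker 2 (prior 1/3): locker 3 is available but not opened, probability 1/4; weight (1/3)·(1/4) = 1/12.
If it is in locker 3 (prior 1/3): only locker 1 is available, probability 1; weight (1/3)·1 = 1/3.
The weights sum to 5/12.
So P(the prize voucher in locker 3 | the attendant opened locker 1) = (1/3) / (5/12) = 4/5.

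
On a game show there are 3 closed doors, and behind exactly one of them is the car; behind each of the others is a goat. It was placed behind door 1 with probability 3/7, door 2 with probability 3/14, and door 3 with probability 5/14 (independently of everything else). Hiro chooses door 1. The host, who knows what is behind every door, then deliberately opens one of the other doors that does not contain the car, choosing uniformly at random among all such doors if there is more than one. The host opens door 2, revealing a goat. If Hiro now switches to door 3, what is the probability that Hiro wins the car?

Apply Bayes' rule, conditioning on where the car actually is.
If it is behind door 1 (prior 3/7): the host has 2 equally likely choices, so probability 1/2; weight (3/7)·(1/2) = 3/14.
If it is behind door 2 (prior 3/14): the host opened door 2, so this case is ruled out; weight (3/14)·0 = 0.
If it is behind door 3 (prior 5/14): the host has no choice, probability 1; weight (5/14)·1 = 5/14.
The weights sum to 4/7.
So P(the car behind door 3 | the host opened door 2) = (5/14) / (4/7) = 5/8.

5/8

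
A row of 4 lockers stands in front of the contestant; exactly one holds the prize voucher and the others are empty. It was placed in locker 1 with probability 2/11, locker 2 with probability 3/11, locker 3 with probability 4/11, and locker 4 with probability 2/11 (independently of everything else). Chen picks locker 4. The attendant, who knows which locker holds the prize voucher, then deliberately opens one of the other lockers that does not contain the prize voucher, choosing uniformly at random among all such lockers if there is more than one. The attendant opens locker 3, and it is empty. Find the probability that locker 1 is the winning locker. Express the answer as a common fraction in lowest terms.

Apply Bayes' rule, conditioning on where the prize voucher actually is.
If it is in locker 1 (prior 2/11): the attendant has 2 equally likely choices, so probability 1/2; weight (2/11)·(1/2) = 1/11.
If it is in locker 2 (prior 3/11): the attendant has 2 equally likely choices, so probability 1/2; weight (3/11)·(1/2) = 3/22.
If it is in locker 3 (prior 4/11): the attendant opened locker 3, so this case is ruled out; weight (4/11)·0 = 0.
If it is in locker 4 (prior 2/11): the attendant has 3 equally likely choices, so probability 1/3; weight (2/11)·(1/3) = 2/33.
The weights sum to 19/66.
So P(the prize voucher in locker 1 | the attendant opened locker 3) = (1/11) / (19/66) = 6/19.

6/19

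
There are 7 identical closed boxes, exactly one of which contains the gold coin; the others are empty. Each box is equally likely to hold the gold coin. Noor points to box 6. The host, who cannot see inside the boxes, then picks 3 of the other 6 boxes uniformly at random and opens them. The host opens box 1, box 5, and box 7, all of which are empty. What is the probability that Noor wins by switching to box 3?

Condition on the true location of the gold coin.
If it is in any of boxes 1, 5, and 7 (prior 1/7 each): that box was opened and seen not to hold the prize — ruled out; weight (1/7)·0 = 0 each.
If it is in any of boxes 2, 3, 4, and 6 (prior 1/7 each): the host picks exactly this set with probability 1/20 regardless, and none is the prize; weight (1/7)·(1/20) = 1/140 each.
The weights sum to 1/35.
So P(the gold coin in box 3 | the host opened box 1, box 5, and box 7) = (1/140) / (1/35) = 1/4.

1/4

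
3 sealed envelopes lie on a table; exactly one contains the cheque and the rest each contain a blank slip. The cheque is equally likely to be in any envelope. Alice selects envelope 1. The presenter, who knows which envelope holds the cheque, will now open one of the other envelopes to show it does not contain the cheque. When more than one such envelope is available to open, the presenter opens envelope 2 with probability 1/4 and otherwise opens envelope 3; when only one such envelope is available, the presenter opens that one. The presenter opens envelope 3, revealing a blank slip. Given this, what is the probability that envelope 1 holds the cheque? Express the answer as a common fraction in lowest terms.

Consider each possible location of the cheque in turn.
If it is in envelope 1 (prior 1/3): envelope 2 is available but not opened, probability 3/4; weight (1/3)·(3/4) = 1/4.
If it is in envelope 2 (prior 1/3): only envelope 3 is available, probability 1; weight (1/3)·1 = 1/3.
If it is in envelope 3 (prior 1/3): the presenter opened envelope 3, so this case is ruled out; weight (1/3)·0 = 0.
The weights sum to 7/12.
So P(the cheque in envelope 1 | the presenter opened envelope 3) = (1/4) / (7/12) = 3/7.

3/7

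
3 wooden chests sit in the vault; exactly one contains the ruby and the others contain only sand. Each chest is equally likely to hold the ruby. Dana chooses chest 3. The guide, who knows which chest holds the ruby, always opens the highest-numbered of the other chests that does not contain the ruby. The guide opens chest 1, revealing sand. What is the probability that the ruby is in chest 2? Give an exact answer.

Condition on the true location of the ruby.
If it is in chest 1 (prior 1/3): the guide opened chest 1, so this case is ruled out; weight (1/3)·0 = 0.
If it is in chest 2 (prior 1/3): chest 1 is the highest-numbered option available, probability 1; weight (1/3)·1 = 1/3.
If it is in chest 3 (prior 1/3): the guide would have opened chest 2 instead, probability 0; weight (1/3)·0 = 0.
The weights sum to 1/3.
So P(the ruby in chest 2 | the guide opened chest 1) = (1/3) / (1/3) = 1.

1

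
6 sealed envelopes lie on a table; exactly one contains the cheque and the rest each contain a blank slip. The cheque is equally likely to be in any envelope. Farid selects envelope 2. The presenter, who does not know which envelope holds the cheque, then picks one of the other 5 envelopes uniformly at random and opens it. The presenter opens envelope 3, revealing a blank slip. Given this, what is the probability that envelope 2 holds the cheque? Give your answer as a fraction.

1/5

Condition on the true location of the cheque.
If it is in any of envelopes 1, 2, 4, 5, and 6 (prior 1/6 each): the presenter picks envelope 3 with probability 1/5 regardless, and it is not the prize; weight (1/6)·(1/5) = 1/30 each.
If it is in envelope 3 (prior 1/6): the presenter opened envelope 3, so this case is ruled out; weight (1/6)·0 = 0.
The weights sum to 1/6.
So P(the cheque in envelope 2 | the presenter opened envelope 3) = (1/30) / (1/6) = 1/5.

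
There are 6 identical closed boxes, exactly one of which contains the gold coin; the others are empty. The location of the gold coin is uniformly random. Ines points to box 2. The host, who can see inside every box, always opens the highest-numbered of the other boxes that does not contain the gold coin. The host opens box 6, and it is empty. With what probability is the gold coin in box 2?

Apply Bayes' rule, conditioning on where the gold coin actually is.
If it is in any of boxes 1, 2, 3, 4, and 5 (prior 1/6 each): box 6 is the highest-numbered option available, probability 1; weight (1/6)·1 = 1/6 each.
If it is in box 6 (prior 1/6): the host opened box 6, so this case is ruled out; weight (1/6)·0 = 0.
The weights sum to 5/6.
So P(the gold coin in box 2 | the host opened box 6) = (1/6) / (5/6) = 1/5.

1/5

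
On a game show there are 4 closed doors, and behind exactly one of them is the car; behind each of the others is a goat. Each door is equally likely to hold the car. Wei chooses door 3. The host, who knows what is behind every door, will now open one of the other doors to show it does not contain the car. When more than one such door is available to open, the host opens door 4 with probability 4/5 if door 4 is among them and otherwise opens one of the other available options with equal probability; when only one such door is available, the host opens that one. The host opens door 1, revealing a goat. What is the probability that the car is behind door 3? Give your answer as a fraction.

1/8

Consider each possible location of the car in turn.
If it is behind door 1 (prior 1/4): the host opened door 1, so this case is ruled out; weight (1/4)·0 = 0.
If it is behind door 2 (prior 1/4): door 4 is available but not opened, probability 1/5; weight (1/4)·(1/5) = 1/20.
If it is behind door 3 (prior 1/4): door 4 is available but not opened; door 1 gets probability (1 − 4/5)/2 = 1/10; weight (1/4)·(1/10) = 1/40.
If it is behind door 4 (prior 1/4): door 4 holds the prize so is unavailable; the host chooses uniformly among the 2 others, probability 1/2; weight (1/4)·(1/2) = 1/8.
The weights sum to 1/5.
So P(the car behind door 3 | the host opened door 1) = (1/40) / (1/5) = 1/8.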